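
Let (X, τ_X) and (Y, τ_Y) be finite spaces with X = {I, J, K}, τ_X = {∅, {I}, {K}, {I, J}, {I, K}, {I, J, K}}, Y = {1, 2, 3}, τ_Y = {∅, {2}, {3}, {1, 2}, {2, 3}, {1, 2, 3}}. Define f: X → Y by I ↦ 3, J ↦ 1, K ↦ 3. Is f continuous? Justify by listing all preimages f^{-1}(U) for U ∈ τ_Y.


f is NOT continuous.

Compute f^{-1}(U) for each U ∈ τ_Y:
  U = ∅: f^{-1}(U) = ∅ ∈ τ_X ✓.
  U = {2}: f^{-1}(U) = ∅ ∈ τ_X ✓.
  U = {3}: f^{-1}(U) = {I, K} ∈ τ_X ✓.
  U = {1, 2}: f^{-1}(U) = {J} ∉ τ_X ✗.
  U = {2, 3}: f^{-1}(U) = {I, K} ∈ τ_X ✓.
  U = {1, 2, 3}: f^{-1}(U) = {I, J, K} ∈ τ_X ✓.
Found U = {1, 2} with f^{-1}(U) = {J} not in τ_X. Therefore f is NOT continuous.


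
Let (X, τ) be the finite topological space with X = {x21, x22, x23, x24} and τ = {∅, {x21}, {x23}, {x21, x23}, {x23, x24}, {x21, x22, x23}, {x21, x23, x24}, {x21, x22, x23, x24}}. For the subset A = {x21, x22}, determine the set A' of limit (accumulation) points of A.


A' = {x22}

For each x ∈ X, list the open sets U ∈ τ with x ∈ U, then check whether U ∩ (A ∖ {x}) ≠ ∅ for every such U.
  x = x21: open {x21} ∋ x has {x21} ∩ (A ∖ {x21}) = ∅, so x is NOT a limit point.
  x = x22: opens ∋ x are {x21, x22, x23}, {x21, x22, x23, x24}; each meets A ∖ {x22}, so x IS a limit point.
  x = x23: open {x23} ∋ x has {x23} ∩ (A ∖ {x23}) = ∅, so x is NOT a limit point.
  x = x24: open {x23, x24} ∋ x has {x23, x24} ∩ (A ∖ {x24}) = ∅, so x is NOT a limit point.
Collecting: A' = {x22}.


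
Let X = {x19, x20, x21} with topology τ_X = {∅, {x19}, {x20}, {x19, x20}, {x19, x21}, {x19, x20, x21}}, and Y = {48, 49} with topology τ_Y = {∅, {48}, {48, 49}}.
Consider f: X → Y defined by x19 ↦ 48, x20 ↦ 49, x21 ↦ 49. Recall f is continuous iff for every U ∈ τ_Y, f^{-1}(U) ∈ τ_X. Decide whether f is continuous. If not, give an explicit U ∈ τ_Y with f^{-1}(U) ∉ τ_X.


f IS continuous.

Compute f^{-1}(U) for each U ∈ τ_Y:
  U = ∅: f^{-1}(U) = ∅ ∈ τ_X ✓.
  U = {48}: f^{-1}(U) = {x19} ∈ τ_X ✓.
  U = {48, 49}: f^{-1}(U) = {x19, x20, x21} ∈ τ_X ✓.
Every preimage lies in τ_X, so f IS continuous.


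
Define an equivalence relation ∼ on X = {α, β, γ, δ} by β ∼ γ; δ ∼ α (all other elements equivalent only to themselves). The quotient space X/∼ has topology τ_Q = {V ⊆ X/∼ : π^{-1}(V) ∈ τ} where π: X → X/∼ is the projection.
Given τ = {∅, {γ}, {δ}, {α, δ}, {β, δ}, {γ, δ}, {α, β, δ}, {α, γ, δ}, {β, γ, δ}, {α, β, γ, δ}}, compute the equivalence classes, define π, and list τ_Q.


X/∼ = {[α=δ], [β=γ]}; |τ_Q| = 3.

Equivalence classes: [α=δ], [β=γ].
Quotient map π: X → X/∼ sends α ↦ [α=δ], β ↦ [β=γ], γ ↦ [β=γ], δ ↦ [α=δ].
For each subset V ⊆ X/∼, compute π^{-1}(V) ⊆ X and check whether π^{-1}(V) ∈ τ. V is open in τ_Q iff π^{-1}(V) ∈ τ.
  V = {}: π^{-1}(V) = ∅ ∈ τ ✓.
  V = {[α=δ]}: π^{-1}(V) = {α, δ} ∈ τ ✓.
  V = {[β=γ]}: π^{-1}(V) = {β, γ} ∉ τ ✗.
  V = {[α=δ], [β=γ]}: π^{-1}(V) = {α, β, γ, δ} ∈ τ ✓.
Open sets in the quotient: τ_Q = {{}, {[α=δ]}, {[α=δ], [β=γ]}} (3 elements).


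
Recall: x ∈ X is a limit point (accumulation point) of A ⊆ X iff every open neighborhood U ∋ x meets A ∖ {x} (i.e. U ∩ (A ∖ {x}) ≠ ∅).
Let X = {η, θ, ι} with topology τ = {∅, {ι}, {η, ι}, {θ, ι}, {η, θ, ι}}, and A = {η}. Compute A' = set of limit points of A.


A' = ∅

For each x ∈ X, list the open sets U ∈ τ with x ∈ U, then check whether U ∩ (A ∖ {x}) ≠ ∅ for every such U.
  x = η: open {η, ι} ∋ x has {η, ι} ∩ (A ∖ {η}) = ∅, so x is NOT a limit point.
  x = θ: open {θ, ι} ∋ x has {θ, ι} ∩ (A ∖ {θ}) = ∅, so x is NOT a limit point.
  x = ι: open {ι} ∋ x has {ι} ∩ (A ∖ {ι}) = ∅, so x is NOT a limit point.
Collecting: A' = ∅.


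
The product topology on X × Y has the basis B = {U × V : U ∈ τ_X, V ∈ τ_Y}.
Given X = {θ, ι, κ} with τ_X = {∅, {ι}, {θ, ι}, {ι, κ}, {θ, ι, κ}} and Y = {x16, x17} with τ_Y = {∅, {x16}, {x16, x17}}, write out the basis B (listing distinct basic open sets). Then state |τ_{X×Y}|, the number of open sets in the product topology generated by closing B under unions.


Basis B = {∅ × ∅, {ι} × {x16}, {θ, ι} × {x16}, {ι} × {x16, x17}, {ι, κ} × {x16}, {θ, ι, κ} × {x16}, {θ, ι} × {x16, x17}, {ι, κ} × {x16, x17}, {θ, ι, κ} × {x16, x17}}; |τ_{X×Y}| = 14.

Enumerate products U × V with U ∈ τ_X, V ∈ τ_Y (deduplicated):
  ∅ × ∅ = {} (∅)
  {ι} × {x16} = {(ι,x16)}
  {θ, ι} × {x16} = {(θ,x16), (ι,x16)}
  {ι} × {x16, x17} = {(ι,x16), (ι,x17)}
  {ι, κ} × {x16} = {(ι,x16), (κ,x16)}
  {θ, ι, κ} × {x16} = {(θ,x16), (ι,x16), (κ,x16)}
  {θ, ι} × {x16, x17} = {(θ,x16), (θ,x17), (ι,x16), (ι,x17)}
  {ι, κ} × {x16, x17} = {(ι,x16), (ι,x17), (κ,x16), (κ,x17)}
  {θ, ι, κ} × {x16, x17} = {(θ,x16), (θ,x17), (ι,x16), (ι,x17), (κ,x16), (κ,x17)}
These 9 distinct sets form the basis B.
Close under arbitrary unions to get τ_{X×Y}; counting gives |τ_{X×Y}| = 14.


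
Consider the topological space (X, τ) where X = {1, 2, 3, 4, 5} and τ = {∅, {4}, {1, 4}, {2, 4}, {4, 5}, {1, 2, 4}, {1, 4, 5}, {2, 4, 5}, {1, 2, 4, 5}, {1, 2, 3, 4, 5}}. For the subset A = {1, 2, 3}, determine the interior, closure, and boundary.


int(A) = ∅, cl(A) = {1, 2, 3}, ∂A = {1, 2, 3}.

Closed sets in (X, τ) are complements of opens:
  closed(X, τ) = {∅, {3}, {1, 3}, {2, 3}, {3, 5}, {1, 2, 3}, {1, 3, 5}, {2, 3, 5}, {1, 2, 3, 5}, {1, 2, 3, 4, 5}}.
int(A) = ⋃ {U ∈ τ : U ⊆ A}. Opens contained in A: ∅.
Taking the union of these: int(A) = ∅.
cl(A) = ⋂ {C closed : A ⊆ C}. Closed sets containing A: {1, 2, 3}, {1, 2, 3, 5}, {1, 2, 3, 4, 5}.
Intersecting these: cl(A) = {1, 2, 3}.
∂A = cl(A) ∖ int(A) = {1, 2, 3} ∖ ∅ = {1, 2, 3}.


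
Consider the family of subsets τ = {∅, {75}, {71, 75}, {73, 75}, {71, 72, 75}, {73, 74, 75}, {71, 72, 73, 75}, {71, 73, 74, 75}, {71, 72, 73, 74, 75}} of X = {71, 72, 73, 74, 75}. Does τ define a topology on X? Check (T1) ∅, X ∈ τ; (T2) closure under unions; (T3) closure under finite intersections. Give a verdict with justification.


τ is NOT a topology on X.

Axiom (T1): ∅ ∈ τ? Yes; X ∈ τ? Yes.
Axiom (T2/T3): check pairwise unions and intersections of members of τ.
Counterexample for (T2): {71, 75} ∪ {73, 75} = {71, 73, 75} ∉ τ. Therefore τ is NOT a topology.


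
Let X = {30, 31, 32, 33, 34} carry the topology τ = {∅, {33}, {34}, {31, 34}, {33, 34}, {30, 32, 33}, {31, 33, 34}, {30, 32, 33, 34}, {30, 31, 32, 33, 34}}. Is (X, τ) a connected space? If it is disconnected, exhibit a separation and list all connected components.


(X, τ) is disconnected; components = [{31, 34}, {30, 32, 33}].

Find clopen sets (U ∈ τ with X ∖ U ∈ τ):
  U = ∅, X ∖ U = {30, 31, 32, 33, 34} — both open, so U is clopen.
  U = {31, 34}, X ∖ U = {30, 32, 33} — both open, so U is clopen.
  U = {30, 32, 33}, X ∖ U = {31, 34} — both open, so U is clopen.
  U = {30, 31, 32, 33, 34}, X ∖ U = ∅ — both open, so U is clopen.
Nontrivial clopen(s) exist: e.g. {30, 32, 33}. So (X, τ) is disconnected.
Compute connected components by grouping points that agree on all clopens:
  component: {31, 34}
  component: {30, 32, 33}


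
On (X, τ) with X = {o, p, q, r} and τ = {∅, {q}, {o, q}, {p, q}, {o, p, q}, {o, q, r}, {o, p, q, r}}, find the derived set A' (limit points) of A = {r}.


A' = ∅

For each x ∈ X, list the open sets U ∈ τ with x ∈ U, then check whether U ∩ (A ∖ {x}) ≠ ∅ for every such U.
  x = o: open {o, q} ∋ x has {o, q} ∩ (A ∖ {o}) = ∅, so x is NOT a limit point.
  x = p: open {p, q} ∋ x has {p, q} ∩ (A ∖ {p}) = ∅, so x is NOT a limit point.
  x = q: open {q} ∋ x has {q} ∩ (A ∖ {q}) = ∅, so x is NOT a limit point.
  x = r: open {o, q, r} ∋ x has {o, q, r} ∩ (A ∖ {r}) = ∅, so x is NOT a limit point.
Collecting: A' = ∅.


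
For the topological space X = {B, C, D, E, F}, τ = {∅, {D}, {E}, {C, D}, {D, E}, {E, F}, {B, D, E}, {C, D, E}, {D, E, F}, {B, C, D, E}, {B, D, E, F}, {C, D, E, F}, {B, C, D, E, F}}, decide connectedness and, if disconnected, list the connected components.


(X, τ) is connected.

Find clopen sets (U ∈ τ with X ∖ U ∈ τ):
  U = ∅, X ∖ U = {B, C, D, E, F} — both open, so U is clopen.
  U = {B, C, D, E, F}, X ∖ U = ∅ — both open, so U is clopen.
Only trivial clopens (∅ and X) exist, so (X, τ) is connected.
Compute connected components by grouping points that agree on all clopens:
  component: {B, C, D, E, F}


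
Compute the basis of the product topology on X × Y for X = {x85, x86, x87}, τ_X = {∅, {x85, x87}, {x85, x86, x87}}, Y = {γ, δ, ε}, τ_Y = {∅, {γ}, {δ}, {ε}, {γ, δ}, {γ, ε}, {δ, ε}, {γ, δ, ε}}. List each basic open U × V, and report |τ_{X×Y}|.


Basis B = {∅ × ∅, {x85, x87} × {γ}, {x85, x87} × {δ}, {x85, x87} × {ε}, {x85, x86, x87} × {γ}, {x85, x86, x87} × {δ}, {x85, x86, x87} × {ε}, {x85, x87} × {γ, δ}, {x85, x87} × {γ, ε}, {x85, x87} × {δ, ε}, {x85, x87} × {γ, δ, ε}, {x85, x86, x87} × {γ, δ}, {x85, x86, x87} × {γ, ε}, {x85, x86, x87} × {δ, ε}, {x85, x86, x87} × {γ, δ, ε}}; |τ_{X×Y}| = 27.

Enumerate products U × V with U ∈ τ_X, V ∈ τ_Y (deduplicated):
  ∅ × ∅ = {} (∅)
  {x85, x87} × {γ} = {(x85,γ), (x87,γ)}
  {x85, x87} × {δ} = {(x85,δ), (x87,δ)}
  {x85, x87} × {ε} = {(x85,ε), (x87,ε)}
  {x85, x86, x87} × {γ} = {(x85,γ), (x86,γ), (x87,γ)}
  {x85, x86, x87} × {δ} = {(x85,δ), (x86,δ), (x87,δ)}
  {x85, x86, x87} × {ε} = {(x85,ε), (x86,ε), (x87,ε)}
  {x85, x87} × {γ, δ} = {(x85,γ), (x85,δ), (x87,γ), (x87,δ)}
  {x85, x87} × {γ, ε} = {(x85,γ), (x85,ε), (x87,γ), (x87,ε)}
  {x85, x87} × {δ, ε} = {(x85,δ), (x85,ε), (x87,δ), (x87,ε)}
  {x85, x87} × {γ, δ, ε} = {(x85,γ), (x85,δ), (x85,ε), (x87,γ), (x87,δ), (x87,ε)}
  {x85, x86, x87} × {γ, δ} = {(x85,γ), (x85,δ), (x86,γ), (x86,δ), (x87,γ), (x87,δ)}
  {x85, x86, x87} × {γ, ε} = {(x85,γ), (x85,ε), (x86,γ), (x86,ε), (x87,γ), (x87,ε)}
  {x85, x86, x87} × {δ, ε} = {(x85,δ), (x85,ε), (x86,δ), (x86,ε), (x87,δ), (x87,ε)}
  {x85, x86, x87} × {γ, δ, ε} = {(x85,γ), (x85,δ), (x85,ε), (x86,γ), (x86,δ), (x86,ε), (x87,γ), (x87,δ), (x87,ε)}
These 15 distinct sets form the basis B.
Close under arbitrary unions to get τ_{X×Y}; counting gives |τ_{X×Y}| = 27.


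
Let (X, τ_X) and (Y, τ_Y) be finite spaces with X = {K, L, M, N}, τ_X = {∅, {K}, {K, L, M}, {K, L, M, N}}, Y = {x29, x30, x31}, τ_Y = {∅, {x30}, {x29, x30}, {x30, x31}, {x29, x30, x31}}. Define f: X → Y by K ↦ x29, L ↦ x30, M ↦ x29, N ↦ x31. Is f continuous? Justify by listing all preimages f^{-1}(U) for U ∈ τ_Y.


f is NOT continuous.

Compute f^{-1}(U) for each U ∈ τ_Y:
  U = ∅: f^{-1}(U) = ∅ ∈ τ_X ✓.
  U = {x30}: f^{-1}(U) = {L} ∉ τ_X ✗.
  U = {x29, x30}: f^{-1}(U) = {K, L, M} ∈ τ_X ✓.
  U = {x30, x31}: f^{-1}(U) = {L, N} ∉ τ_X ✗.
  U = {x29, x30, x31}: f^{-1}(U) = {K, L, M, N} ∈ τ_X ✓.
Found U = {x30} with f^{-1}(U) = {L} not in τ_X. Therefore f is NOT continuous.


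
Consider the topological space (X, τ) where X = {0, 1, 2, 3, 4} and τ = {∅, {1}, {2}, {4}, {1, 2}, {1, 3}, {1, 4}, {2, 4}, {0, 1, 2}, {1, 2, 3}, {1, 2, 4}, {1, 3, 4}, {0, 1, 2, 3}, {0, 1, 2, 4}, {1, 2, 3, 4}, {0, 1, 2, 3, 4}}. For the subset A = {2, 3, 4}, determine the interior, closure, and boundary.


int(A) = {2, 4}, cl(A) = {0, 2, 3, 4}, ∂A = {0, 3}.

Closed sets in (X, τ) are complements of opens:
  closed(X, τ) = {∅, {0}, {3}, {4}, {0, 2}, {0, 3}, {0, 4}, {3, 4}, {0, 1, 3}, {0, 2, 3}, {0, 2, 4}, {0, 3, 4}, {0, 1, 2, 3}, {0, 1, 3, 4}, {0, 2, 3, 4}, {0, 1, 2, 3, 4}}.
int(A) = ⋃ {U ∈ τ : U ⊆ A}. Opens contained in A: ∅, {2}, {4}, {2, 4}.
Taking the union of these: int(A) = {2, 4}.
cl(A) = ⋂ {C closed : A ⊆ C}. Closed sets containing A: {0, 2, 3, 4}, {0, 1, 2, 3, 4}.
Intersecting these: cl(A) = {0, 2, 3, 4}.
∂A = cl(A) ∖ int(A) = {0, 2, 3, 4} ∖ {2, 4} = {0, 3}.


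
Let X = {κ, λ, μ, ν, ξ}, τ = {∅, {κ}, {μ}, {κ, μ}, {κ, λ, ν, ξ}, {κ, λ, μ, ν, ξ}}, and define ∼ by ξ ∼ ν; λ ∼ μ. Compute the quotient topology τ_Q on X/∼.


X/∼ = {[κ], [λ=μ], [ν=ξ]}; |τ_Q| = 3.

Equivalence classes: [κ], [λ=μ], [ν=ξ].
Quotient map π: X → X/∼ sends κ ↦ [κ], λ ↦ [λ=μ], μ ↦ [λ=μ], ν ↦ [ν=ξ], ξ ↦ [ν=ξ].
For each subset V ⊆ X/∼, compute π^{-1}(V) ⊆ X and check whether π^{-1}(V) ∈ τ. V is open in τ_Q iff π^{-1}(V) ∈ τ.
  V = {}: π^{-1}(V) = ∅ ∈ τ ✓.
  V = {[κ]}: π^{-1}(V) = {κ} ∈ τ ✓.
  V = {[λ=μ]}: π^{-1}(V) = {λ, μ} ∉ τ ✗.
  V = {[κ], [λ=μ]}: π^{-1}(V) = {κ, λ, μ} ∉ τ ✗.
  V = {[ν=ξ]}: π^{-1}(V) = {ν, ξ} ∉ τ ✗.
  V = {[κ], [ν=ξ]}: π^{-1}(V) = {κ, ν, ξ} ∉ τ ✗.
  V = {[λ=μ], [ν=ξ]}: π^{-1}(V) = {λ, μ, ν, ξ} ∉ τ ✗.
  V = {[κ], [λ=μ], [ν=ξ]}: π^{-1}(V) = {κ, λ, μ, ν, ξ} ∈ τ ✓.
Open sets in the quotient: τ_Q = {{}, {[κ]}, {[κ], [λ=μ], [ν=ξ]}} (3 elements).


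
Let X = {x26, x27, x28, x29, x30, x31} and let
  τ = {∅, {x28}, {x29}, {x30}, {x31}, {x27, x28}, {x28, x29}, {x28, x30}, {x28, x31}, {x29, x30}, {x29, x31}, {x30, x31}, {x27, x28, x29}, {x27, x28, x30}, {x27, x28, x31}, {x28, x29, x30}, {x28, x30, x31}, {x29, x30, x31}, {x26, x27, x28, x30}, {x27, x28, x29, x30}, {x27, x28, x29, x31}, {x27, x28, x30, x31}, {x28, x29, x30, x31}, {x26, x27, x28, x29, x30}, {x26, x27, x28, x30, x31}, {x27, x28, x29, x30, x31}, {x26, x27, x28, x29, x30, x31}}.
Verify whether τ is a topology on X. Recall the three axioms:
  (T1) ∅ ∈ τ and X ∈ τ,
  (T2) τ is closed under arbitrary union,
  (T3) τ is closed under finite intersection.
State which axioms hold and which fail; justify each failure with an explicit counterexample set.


τ is NOT a topology on X.

Axiom (T1): ∅ ∈ τ? Yes; X ∈ τ? Yes.
Axiom (T2/T3): check pairwise unions and intersections of members of τ.
Counterexample for (T2): {x28} ∪ {x29, x31} = {x28, x29, x31} ∉ τ. Therefore τ is NOT a topology.


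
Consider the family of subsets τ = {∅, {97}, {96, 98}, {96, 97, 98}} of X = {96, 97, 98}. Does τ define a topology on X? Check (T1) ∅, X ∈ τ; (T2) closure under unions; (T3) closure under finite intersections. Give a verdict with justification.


τ IS a topology on X.

Axiom (T1): ∅ ∈ τ? Yes; X ∈ τ? Yes.
Axiom (T2/T3): check pairwise unions and intersections of members of τ.
All pairwise intersections and unions checked — each lies in τ. Therefore τ satisfies (T1), (T2), (T3): it IS a topology on X.


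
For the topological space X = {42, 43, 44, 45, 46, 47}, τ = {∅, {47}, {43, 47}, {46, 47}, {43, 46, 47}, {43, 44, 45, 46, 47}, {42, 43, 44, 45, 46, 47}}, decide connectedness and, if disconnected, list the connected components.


(X, τ) is connected.

Find clopen sets (U ∈ τ with X ∖ U ∈ τ):
  U = ∅, X ∖ U = {42, 43, 44, 45, 46, 47} — both open, so U is clopen.
  U = {42, 43, 44, 45, 46, 47}, X ∖ U = ∅ — both open, so U is clopen.
Only trivial clopens (∅ and X) exist, so (X, τ) is connected.
Compute connected components by grouping points that agree on all clopens:
  component: {42, 43, 44, 45, 46, 47}


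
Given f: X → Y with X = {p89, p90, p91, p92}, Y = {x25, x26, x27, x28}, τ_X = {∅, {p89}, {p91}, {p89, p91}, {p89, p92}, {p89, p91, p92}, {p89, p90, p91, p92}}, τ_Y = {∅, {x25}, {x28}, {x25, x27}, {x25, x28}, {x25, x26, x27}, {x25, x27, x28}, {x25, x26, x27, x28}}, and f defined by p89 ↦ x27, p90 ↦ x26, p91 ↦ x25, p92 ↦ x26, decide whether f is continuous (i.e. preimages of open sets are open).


f IS continuous.

Compute f^{-1}(U) for each U ∈ τ_Y:
  U = ∅: f^{-1}(U) = ∅ ∈ τ_X ✓.
  U = {x25}: f^{-1}(U) = {p91} ∈ τ_X ✓.
  U = {x28}: f^{-1}(U) = ∅ ∈ τ_X ✓.
  U = {x25, x27}: f^{-1}(U) = {p89, p91} ∈ τ_X ✓.
  U = {x25, x28}: f^{-1}(U) = {p91} ∈ τ_X ✓.
  U = {x25, x26, x27}: f^{-1}(U) = {p89, p90, p91, p92} ∈ τ_X ✓.
  U = {x25, x27, x28}: f^{-1}(U) = {p89, p91} ∈ τ_X ✓.
  U = {x25, x26, x27, x28}: f^{-1}(U) = {p89, p90, p91, p92} ∈ τ_X ✓.
Every preimage lies in τ_X, so f IS continuous.


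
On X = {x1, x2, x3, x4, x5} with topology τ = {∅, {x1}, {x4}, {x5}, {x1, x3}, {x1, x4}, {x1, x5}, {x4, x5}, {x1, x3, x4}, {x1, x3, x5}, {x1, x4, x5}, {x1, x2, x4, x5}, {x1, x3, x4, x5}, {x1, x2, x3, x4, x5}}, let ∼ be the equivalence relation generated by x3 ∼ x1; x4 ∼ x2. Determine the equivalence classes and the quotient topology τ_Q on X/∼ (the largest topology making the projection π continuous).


X/∼ = {[x1=x3], [x2=x4], [x5]}; |τ_Q| = 5.

Equivalence classes: [x1=x3], [x2=x4], [x5].
Quotient map π: X → X/∼ sends x1 ↦ [x1=x3], x2 ↦ [x2=x4], x3 ↦ [x1=x3], x4 ↦ [x2=x4], x5 ↦ [x5].
For each subset V ⊆ X/∼, compute π^{-1}(V) ⊆ X and check whether π^{-1}(V) ∈ τ. V is open in τ_Q iff π^{-1}(V) ∈ τ.
  V = {}: π^{-1}(V) = ∅ ∈ τ ✓.
  V = {[x1=x3]}: π^{-1}(V) = {x1, x3} ∈ τ ✓.
  V = {[x2=x4]}: π^{-1}(V) = {x2, x4} ∉ τ ✗.
  V = {[x1=x3], [x2=x4]}: π^{-1}(V) = {x1, x2, x3, x4} ∉ τ ✗.
  V = {[x5]}: π^{-1}(V) = {x5} ∈ τ ✓.
  V = {[x1=x3], [x5]}: π^{-1}(V) = {x1, x3, x5} ∈ τ ✓.
  V = {[x2=x4], [x5]}: π^{-1}(V) = {x2, x4, x5} ∉ τ ✗.
  V = {[x1=x3], [x2=x4], [x5]}: π^{-1}(V) = {x1, x2, x3, x4, x5} ∈ τ ✓.
Open sets in the quotient: τ_Q = {{}, {[x1=x3]}, {[x5]}, {[x1=x3], [x5]}, {[x1=x3], [x2=x4], [x5]}} (5 elements).


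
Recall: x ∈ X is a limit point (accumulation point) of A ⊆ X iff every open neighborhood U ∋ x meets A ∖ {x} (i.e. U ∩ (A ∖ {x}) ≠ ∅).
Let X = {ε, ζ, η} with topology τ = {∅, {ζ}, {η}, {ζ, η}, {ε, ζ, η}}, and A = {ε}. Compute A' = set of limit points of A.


A' = ∅

For each x ∈ X, list the open sets U ∈ τ with x ∈ U, then check whether U ∩ (A ∖ {x}) ≠ ∅ for every such U.
  x = ε: open {ε, ζ, η} ∋ x has {ε, ζ, η} ∩ (A ∖ {ε}) = ∅, so x is NOT a limit point.
  x = ζ: open {ζ} ∋ x has {ζ} ∩ (A ∖ {ζ}) = ∅, so x is NOT a limit point.
  x = η: open {η} ∋ x has {η} ∩ (A ∖ {η}) = ∅, so x is NOT a limit point.
Collecting: A' = ∅.


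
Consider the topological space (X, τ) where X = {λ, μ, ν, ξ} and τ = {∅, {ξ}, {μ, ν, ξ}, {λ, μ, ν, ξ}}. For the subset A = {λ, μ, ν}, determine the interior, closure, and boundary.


int(A) = ∅, cl(A) = {λ, μ, ν}, ∂A = {λ, μ, ν}.

Closed sets in (X, τ) are complements of opens:
  closed(X, τ) = {∅, {λ}, {λ, μ, ν}, {λ, μ, ν, ξ}}.
int(A) = ⋃ {U ∈ τ : U ⊆ A}. Opens contained in A: ∅.
Taking the union of these: int(A) = ∅.
cl(A) = ⋂ {C closed : A ⊆ C}. Closed sets containing A: {λ, μ, ν}, {λ, μ, ν, ξ}.
Intersecting these: cl(A) = {λ, μ, ν}.
∂A = cl(A) ∖ int(A) = {λ, μ, ν} ∖ ∅ = {λ, μ, ν}.


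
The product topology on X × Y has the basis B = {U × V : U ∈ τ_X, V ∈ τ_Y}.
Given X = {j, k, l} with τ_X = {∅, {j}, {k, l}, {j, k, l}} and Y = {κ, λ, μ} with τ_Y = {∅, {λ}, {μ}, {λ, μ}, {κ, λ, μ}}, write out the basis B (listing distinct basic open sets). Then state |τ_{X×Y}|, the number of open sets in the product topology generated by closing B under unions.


Basis B = {∅ × ∅, {j} × {λ}, {j} × {μ}, {j} × {λ, μ}, {k, l} × {λ}, {k, l} × {μ}, {j} × {κ, λ, μ}, {j, k, l} × {λ}, {j, k, l} × {μ}, {k, l} × {λ, μ}, {j, k, l} × {λ, μ}, {k, l} × {κ, λ, μ}, {j, k, l} × {κ, λ, μ}}; |τ_{X×Y}| = 25.

Enumerate products U × V with U ∈ τ_X, V ∈ τ_Y (deduplicated):
  ∅ × ∅ = {} (∅)
  {j} × {λ} = {(j,λ)}
  {j} × {μ} = {(j,μ)}
  {j} × {λ, μ} = {(j,λ), (j,μ)}
  {k, l} × {λ} = {(k,λ), (l,λ)}
  {k, l} × {μ} = {(k,μ), (l,μ)}
  {j} × {κ, λ, μ} = {(j,κ), (j,λ), (j,μ)}
  {j, k, l} × {λ} = {(j,λ), (k,λ), (l,λ)}
  {j, k, l} × {μ} = {(j,μ), (k,μ), (l,μ)}
  {k, l} × {λ, μ} = {(k,λ), (k,μ), (l,λ), (l,μ)}
  {j, k, l} × {λ, μ} = {(j,λ), (j,μ), (k,λ), (k,μ), (l,λ), (l,μ)}
  {k, l} × {κ, λ, μ} = {(k,κ), (k,λ), (k,μ), (l,κ), (l,λ), (l,μ)}
  {j, k, l} × {κ, λ, μ} = {(j,κ), (j,λ), (j,μ), (k,κ), (k,λ), (k,μ), (l,κ), (l,λ), (l,μ)}
These 13 distinct sets form the basis B.
Close under arbitrary unions to get τ_{X×Y}; counting gives |τ_{X×Y}| = 25.


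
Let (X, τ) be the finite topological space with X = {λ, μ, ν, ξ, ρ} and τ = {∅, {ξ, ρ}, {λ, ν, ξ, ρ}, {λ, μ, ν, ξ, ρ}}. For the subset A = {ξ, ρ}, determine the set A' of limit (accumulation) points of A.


A' = {λ, μ, ν, ξ, ρ}

For each x ∈ X, list the open sets U ∈ τ with x ∈ U, then check whether U ∩ (A ∖ {x}) ≠ ∅ for every such U.
  x = λ: opens ∋ x are {λ, ν, ξ, ρ}, {λ, μ, ν, ξ, ρ}; each meets A ∖ {λ}, so x IS a limit point.
  x = μ: opens ∋ x are {λ, μ, ν, ξ, ρ}; each meets A ∖ {μ}, so x IS a limit point.
  x = ν: opens ∋ x are {λ, ν, ξ, ρ}, {λ, μ, ν, ξ, ρ}; each meets A ∖ {ν}, so x IS a limit point.
  x = ξ: opens ∋ x are {ξ, ρ}, {λ, ν, ξ, ρ}, {λ, μ, ν, ξ, ρ}; each meets A ∖ {ξ}, so x IS a limit point.
  x = ρ: opens ∋ x are {ξ, ρ}, {λ, ν, ξ, ρ}, {λ, μ, ν, ξ, ρ}; each meets A ∖ {ρ}, so x IS a limit point.
Collecting: A' = {λ, μ, ν, ξ, ρ}.


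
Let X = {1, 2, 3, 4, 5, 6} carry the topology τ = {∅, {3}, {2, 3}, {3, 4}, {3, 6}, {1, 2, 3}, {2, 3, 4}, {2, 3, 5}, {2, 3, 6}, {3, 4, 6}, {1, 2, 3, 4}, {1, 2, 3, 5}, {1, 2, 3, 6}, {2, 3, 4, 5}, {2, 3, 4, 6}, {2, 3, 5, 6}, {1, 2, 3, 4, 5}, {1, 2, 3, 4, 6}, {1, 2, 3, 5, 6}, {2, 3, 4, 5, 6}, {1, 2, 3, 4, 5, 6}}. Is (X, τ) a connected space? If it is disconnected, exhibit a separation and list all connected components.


(X, τ) is connected.

Find clopen sets (U ∈ τ with X ∖ U ∈ τ):
  U = ∅, X ∖ U = {1, 2, 3, 4, 5, 6} — both open, so U is clopen.
  U = {1, 2, 3, 4, 5, 6}, X ∖ U = ∅ — both open, so U is clopen.
Only trivial clopens (∅ and X) exist, so (X, τ) is connected.
Compute connected components by grouping points that agree on all clopens:
  component: {1, 2, 3, 4, 5, 6}


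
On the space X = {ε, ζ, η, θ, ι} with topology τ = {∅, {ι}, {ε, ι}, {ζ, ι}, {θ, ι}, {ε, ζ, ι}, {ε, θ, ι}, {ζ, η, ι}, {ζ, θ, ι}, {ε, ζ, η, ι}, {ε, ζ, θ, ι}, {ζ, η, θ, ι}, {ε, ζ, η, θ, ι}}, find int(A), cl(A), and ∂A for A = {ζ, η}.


int(A) = ∅, cl(A) = {ζ, η}, ∂A = {ζ, η}.

Closed sets in (X, τ) are complements of opens:
  closed(X, τ) = {∅, {ε}, {η}, {θ}, {ε, η}, {ε, θ}, {ζ, η}, {η, θ}, {ε, ζ, η}, {ε, η, θ}, {ζ, η, θ}, {ε, ζ, η, θ}, {ε, ζ, η, θ, ι}}.
int(A) = ⋃ {U ∈ τ : U ⊆ A}. Opens contained in A: ∅.
Taking the union of these: int(A) = ∅.
cl(A) = ⋂ {C closed : A ⊆ C}. Closed sets containing A: {ζ, η}, {ε, ζ, η}, {ζ, η, θ}, {ε, ζ, η, θ}, {ε, ζ, η, θ, ι}.
Intersecting these: cl(A) = {ζ, η}.
∂A = cl(A) ∖ int(A) = {ζ, η} ∖ ∅ = {ζ, η}.


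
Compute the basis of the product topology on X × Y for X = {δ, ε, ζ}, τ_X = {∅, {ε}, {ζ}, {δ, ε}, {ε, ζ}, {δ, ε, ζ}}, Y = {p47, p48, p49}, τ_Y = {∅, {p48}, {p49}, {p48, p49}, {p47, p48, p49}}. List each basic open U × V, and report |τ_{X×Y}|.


Basis B = {∅ × ∅, {ε} × {p48}, {ε} × {p49}, {ζ} × {p48}, {ζ} × {p49}, {δ, ε} × {p48}, {δ, ε} × {p49}, {ε} × {p48, p49}, {ε, ζ} × {p48}, {ε, ζ} × {p49}, {ζ} × {p48, p49}, {δ, ε, ζ} × {p48}, {δ, ε, ζ} × {p49}, {ε} × {p47, p48, p49}, {ζ} × {p47, p48, p49}, {δ, ε} × {p48, p49}, {ε, ζ} × {p48, p49}, {δ, ε} × {p47, p48, p49}, {δ, ε, ζ} × {p48, p49}, {ε, ζ} × {p47, p48, p49}, {δ, ε, ζ} × {p47, p48, p49}}; |τ_{X×Y}| = 70.

Enumerate products U × V with U ∈ τ_X, V ∈ τ_Y (deduplicated):
  ∅ × ∅ = {} (∅)
  {ε} × {p48} = {(ε,p48)}
  {ε} × {p49} = {(ε,p49)}
  {ζ} × {p48} = {(ζ,p48)}
  {ζ} × {p49} = {(ζ,p49)}
  {δ, ε} × {p48} = {(δ,p48), (ε,p48)}
  {δ, ε} × {p49} = {(δ,p49), (ε,p49)}
  {ε} × {p48, p49} = {(ε,p48), (ε,p49)}
  {ε, ζ} × {p48} = {(ε,p48), (ζ,p48)}
  {ε, ζ} × {p49} = {(ε,p49), (ζ,p49)}
  {ζ} × {p48, p49} = {(ζ,p48), (ζ,p49)}
  {δ, ε, ζ} × {p48} = {(δ,p48), (ε,p48), (ζ,p48)}
  {δ, ε, ζ} × {p49} = {(δ,p49), (ε,p49), (ζ,p49)}
  {ε} × {p47, p48, p49} = {(ε,p47), (ε,p48), (ε,p49)}
  {ζ} × {p47, p48, p49} = {(ζ,p47), (ζ,p48), (ζ,p49)}
  {δ, ε} × {p48, p49} = {(δ,p48), (δ,p49), (ε,p48), (ε,p49)}
  {ε, ζ} × {p48, p49} = {(ε,p48), (ε,p49), (ζ,p48), (ζ,p49)}
  {δ, ε} × {p47, p48, p49} = {(δ,p47), (δ,p48), (δ,p49), (ε,p47), (ε,p48), (ε,p49)}
  {δ, ε, ζ} × {p48, p49} = {(δ,p48), (δ,p49), (ε,p48), (ε,p49), (ζ,p48), (ζ,p49)}
  {ε, ζ} × {p47, p48, p49} = {(ε,p47), (ε,p48), (ε,p49), (ζ,p47), (ζ,p48), (ζ,p49)}
  {δ, ε, ζ} × {p47, p48, p49} = {(δ,p47), (δ,p48), (δ,p49), (ε,p47), (ε,p48), (ε,p49), (ζ,p47), (ζ,p48), (ζ,p49)}
These 21 distinct sets form the basis B.
Close under arbitrary unions to get τ_{X×Y}; counting gives |τ_{X×Y}| = 70.


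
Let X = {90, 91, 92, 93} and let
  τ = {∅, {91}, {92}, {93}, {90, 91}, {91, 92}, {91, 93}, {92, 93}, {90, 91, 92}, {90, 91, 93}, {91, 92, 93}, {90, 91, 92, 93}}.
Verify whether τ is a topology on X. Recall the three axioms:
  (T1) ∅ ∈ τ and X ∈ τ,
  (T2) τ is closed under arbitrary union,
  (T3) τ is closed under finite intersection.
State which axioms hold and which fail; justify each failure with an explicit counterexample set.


τ IS a topology on X.

Axiom (T1): ∅ ∈ τ? Yes; X ∈ τ? Yes.
Axiom (T2/T3): check pairwise unions and intersections of members of τ.
All pairwise intersections and unions checked — each lies in τ. Therefore τ satisfies (T1), (T2), (T3): it IS a topology on X.


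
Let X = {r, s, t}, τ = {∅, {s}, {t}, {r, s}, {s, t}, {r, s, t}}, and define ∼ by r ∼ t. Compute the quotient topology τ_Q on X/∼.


X/∼ = {[r=t], [s]}; |τ_Q| = 3.

Equivalence classes: [r=t], [s].
Quotient map π: X → X/∼ sends r ↦ [r=t], s ↦ [s], t ↦ [r=t].
For each subset V ⊆ X/∼, compute π^{-1}(V) ⊆ X and check whether π^{-1}(V) ∈ τ. V is open in τ_Q iff π^{-1}(V) ∈ τ.
  V = {}: π^{-1}(V) = ∅ ∈ τ ✓.
  V = {[r=t]}: π^{-1}(V) = {r, t} ∉ τ ✗.
  V = {[s]}: π^{-1}(V) = {s} ∈ τ ✓.
  V = {[r=t], [s]}: π^{-1}(V) = {r, s, t} ∈ τ ✓.
Open sets in the quotient: τ_Q = {{}, {[s]}, {[r=t], [s]}} (3 elements).


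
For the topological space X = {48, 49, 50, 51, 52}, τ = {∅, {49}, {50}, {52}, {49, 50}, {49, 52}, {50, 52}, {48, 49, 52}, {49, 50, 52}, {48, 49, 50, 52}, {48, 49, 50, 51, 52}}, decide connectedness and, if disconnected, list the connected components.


(X, τ) is connected.

Find clopen sets (U ∈ τ with X ∖ U ∈ τ):
  U = ∅, X ∖ U = {48, 49, 50, 51, 52} — both open, so U is clopen.
  U = {48, 49, 50, 51, 52}, X ∖ U = ∅ — both open, so U is clopen.
Only trivial clopens (∅ and X) exist, so (X, τ) is connected.
Compute connected components by grouping points that agree on all clopens:
  component: {48, 49, 50, 51, 52}


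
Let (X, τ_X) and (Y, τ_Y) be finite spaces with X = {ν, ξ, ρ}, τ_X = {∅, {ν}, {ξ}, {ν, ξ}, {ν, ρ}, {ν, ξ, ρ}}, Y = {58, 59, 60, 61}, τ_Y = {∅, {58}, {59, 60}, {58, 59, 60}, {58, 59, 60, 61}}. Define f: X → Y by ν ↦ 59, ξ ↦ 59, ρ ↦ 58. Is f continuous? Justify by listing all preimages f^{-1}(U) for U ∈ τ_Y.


f is NOT continuous.

Compute f^{-1}(U) for each U ∈ τ_Y:
  U = ∅: f^{-1}(U) = ∅ ∈ τ_X ✓.
  U = {58}: f^{-1}(U) = {ρ} ∉ τ_X ✗.
  U = {59, 60}: f^{-1}(U) = {ν, ξ} ∈ τ_X ✓.
  U = {58, 59, 60}: f^{-1}(U) = {ν, ξ, ρ} ∈ τ_X ✓.
  U = {58, 59, 60, 61}: f^{-1}(U) = {ν, ξ, ρ} ∈ τ_X ✓.
Found U = {58} with f^{-1}(U) = {ρ} not in τ_X. Therefore f is NOT continuous.


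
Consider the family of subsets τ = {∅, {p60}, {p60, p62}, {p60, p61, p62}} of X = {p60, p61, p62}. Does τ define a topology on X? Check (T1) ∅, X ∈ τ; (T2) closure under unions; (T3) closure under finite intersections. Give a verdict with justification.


τ IS a topology on X.

Axiom (T1): ∅ ∈ τ? Yes; X ∈ τ? Yes.
Axiom (T2/T3): check pairwise unions and intersections of members of τ.
All pairwise intersections and unions checked — each lies in τ. Therefore τ satisfies (T1), (T2), (T3): it IS a topology on X.


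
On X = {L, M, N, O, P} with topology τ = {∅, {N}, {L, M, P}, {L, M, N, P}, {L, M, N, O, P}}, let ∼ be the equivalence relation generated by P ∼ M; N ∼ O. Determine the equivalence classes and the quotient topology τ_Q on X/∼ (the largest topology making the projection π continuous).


X/∼ = {[L], [M=P], [N=O]}; |τ_Q| = 3.

Equivalence classes: [L], [M=P], [N=O].
Quotient map π: X → X/∼ sends L ↦ [L], M ↦ [M=P], N ↦ [N=O], O ↦ [N=O], P ↦ [M=P].
For each subset V ⊆ X/∼, compute π^{-1}(V) ⊆ X and check whether π^{-1}(V) ∈ τ. V is open in τ_Q iff π^{-1}(V) ∈ τ.
  V = {}: π^{-1}(V) = ∅ ∈ τ ✓.
  V = {[L]}: π^{-1}(V) = {L} ∉ τ ✗.
  V = {[M=P]}: π^{-1}(V) = {M, P} ∉ τ ✗.
  V = {[L], [M=P]}: π^{-1}(V) = {L, M, P} ∈ τ ✓.
  V = {[N=O]}: π^{-1}(V) = {N, O} ∉ τ ✗.
  V = {[L], [N=O]}: π^{-1}(V) = {L, N, O} ∉ τ ✗.
  V = {[M=P], [N=O]}: π^{-1}(V) = {M, N, O, P} ∉ τ ✗.
  V = {[L], [M=P], [N=O]}: π^{-1}(V) = {L, M, N, O, P} ∈ τ ✓.
Open sets in the quotient: τ_Q = {{}, {[L], [M=P]}, {[L], [M=P], [N=O]}} (3 elements).


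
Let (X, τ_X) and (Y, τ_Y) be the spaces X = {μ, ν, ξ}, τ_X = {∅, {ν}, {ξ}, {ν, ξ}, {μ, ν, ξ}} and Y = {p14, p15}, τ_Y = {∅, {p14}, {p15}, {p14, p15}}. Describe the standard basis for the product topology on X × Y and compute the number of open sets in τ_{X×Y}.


Basis B = {∅ × ∅, {ν} × {p14}, {ν} × {p15}, {ξ} × {p14}, {ξ} × {p15}, {ν} × {p14, p15}, {ν, ξ} × {p14}, {ν, ξ} × {p15}, {ξ} × {p14, p15}, {μ, ν, ξ} × {p14}, {μ, ν, ξ} × {p15}, {ν, ξ} × {p14, p15}, {μ, ν, ξ} × {p14, p15}}; |τ_{X×Y}| = 25.

Enumerate products U × V with U ∈ τ_X, V ∈ τ_Y (deduplicated):
  ∅ × ∅ = {} (∅)
  {ν} × {p14} = {(ν,p14)}
  {ν} × {p15} = {(ν,p15)}
  {ξ} × {p14} = {(ξ,p14)}
  {ξ} × {p15} = {(ξ,p15)}
  {ν} × {p14, p15} = {(ν,p14), (ν,p15)}
  {ν, ξ} × {p14} = {(ν,p14), (ξ,p14)}
  {ν, ξ} × {p15} = {(ν,p15), (ξ,p15)}
  {ξ} × {p14, p15} = {(ξ,p14), (ξ,p15)}
  {μ, ν, ξ} × {p14} = {(μ,p14), (ν,p14), (ξ,p14)}
  {μ, ν, ξ} × {p15} = {(μ,p15), (ν,p15), (ξ,p15)}
  {ν, ξ} × {p14, p15} = {(ν,p14), (ν,p15), (ξ,p14), (ξ,p15)}
  {μ, ν, ξ} × {p14, p15} = {(μ,p14), (μ,p15), (ν,p14), (ν,p15), (ξ,p14), (ξ,p15)}
These 13 distinct sets form the basis B.
Close under arbitrary unions to get τ_{X×Y}; counting gives |τ_{X×Y}| = 25.


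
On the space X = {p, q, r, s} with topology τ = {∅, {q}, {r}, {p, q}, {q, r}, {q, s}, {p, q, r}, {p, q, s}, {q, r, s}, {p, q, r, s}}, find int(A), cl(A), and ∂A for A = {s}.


int(A) = ∅, cl(A) = {s}, ∂A = {s}.

Closed sets in (X, τ) are complements of opens:
  closed(X, τ) = {∅, {p}, {r}, {s}, {p, r}, {p, s}, {r, s}, {p, q, s}, {p, r, s}, {p, q, r, s}}.
int(A) = ⋃ {U ∈ τ : U ⊆ A}. Opens contained in A: ∅.
Taking the union of these: int(A) = ∅.
cl(A) = ⋂ {C closed : A ⊆ C}. Closed sets containing A: {s}, {p, s}, {r, s}, {p, q, s}, {p, r, s}, {p, q, r, s}.
Intersecting these: cl(A) = {s}.
∂A = cl(A) ∖ int(A) = {s} ∖ ∅ = {s}.


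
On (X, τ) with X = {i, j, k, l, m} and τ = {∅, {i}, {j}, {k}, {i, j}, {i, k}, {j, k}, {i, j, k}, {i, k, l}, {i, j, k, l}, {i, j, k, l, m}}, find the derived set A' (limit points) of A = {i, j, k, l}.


A' = {l, m}

For each x ∈ X, list the open sets U ∈ τ with x ∈ U, then check whether U ∩ (A ∖ {x}) ≠ ∅ for every such U.
  x = i: open {i} ∋ x has {i} ∩ (A ∖ {i}) = ∅, so x is NOT a limit point.
  x = j: open {j} ∋ x has {j} ∩ (A ∖ {j}) = ∅, so x is NOT a limit point.
  x = k: open {k} ∋ x has {k} ∩ (A ∖ {k}) = ∅, so x is NOT a limit point.
  x = l: opens ∋ x are {i, k, l}, {i, j, k, l}, {i, j, k, l, m}; each meets A ∖ {l}, so x IS a limit point.
  x = m: opens ∋ x are {i, j, k, l, m}; each meets A ∖ {m}, so x IS a limit point.
Collecting: A' = {l, m}.


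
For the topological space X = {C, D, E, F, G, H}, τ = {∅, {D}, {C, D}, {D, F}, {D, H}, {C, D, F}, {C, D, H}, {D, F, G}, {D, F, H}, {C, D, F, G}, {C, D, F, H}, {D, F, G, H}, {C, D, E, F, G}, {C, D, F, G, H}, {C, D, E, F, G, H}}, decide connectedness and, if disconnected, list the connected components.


(X, τ) is connected.

Find clopen sets (U ∈ τ with X ∖ U ∈ τ):
  U = ∅, X ∖ U = {C, D, E, F, G, H} — both open, so U is clopen.
  U = {C, D, E, F, G, H}, X ∖ U = ∅ — both open, so U is clopen.
Only trivial clopens (∅ and X) exist, so (X, τ) is connected.
Compute connected components by grouping points that agree on all clopens:
  component: {C, D, E, F, G, H}


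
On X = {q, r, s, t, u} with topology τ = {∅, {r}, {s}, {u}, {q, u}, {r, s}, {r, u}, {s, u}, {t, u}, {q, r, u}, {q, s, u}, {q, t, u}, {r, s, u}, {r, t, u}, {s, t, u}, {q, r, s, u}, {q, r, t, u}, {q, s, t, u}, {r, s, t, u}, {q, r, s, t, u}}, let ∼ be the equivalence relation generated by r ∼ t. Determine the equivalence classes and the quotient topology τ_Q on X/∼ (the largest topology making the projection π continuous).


X/∼ = {[q], [r=t], [s], [u]}; |τ_Q| = 10.

Equivalence classes: [q], [r=t], [s], [u].
Quotient map π: X → X/∼ sends q ↦ [q], r ↦ [r=t], s ↦ [s], t ↦ [r=t], u ↦ [u].
For each subset V ⊆ X/∼, compute π^{-1}(V) ⊆ X and check whether π^{-1}(V) ∈ τ. V is open in τ_Q iff π^{-1}(V) ∈ τ.
  V = {}: π^{-1}(V) = ∅ ∈ τ ✓.
  V = {[q]}: π^{-1}(V) = {q} ∉ τ ✗.
  V = {[r=t]}: π^{-1}(V) = {r, t} ∉ τ ✗.
  V = {[q], [r=t]}: π^{-1}(V) = {q, r, t} ∉ τ ✗.
  V = {[s]}: π^{-1}(V) = {s} ∈ τ ✓.
  V = {[q], [s]}: π^{-1}(V) = {q, s} ∉ τ ✗.
  V = {[r=t], [s]}: π^{-1}(V) = {r, s, t} ∉ τ ✗.
  V = {[q], [r=t], [s]}: π^{-1}(V) = {q, r, s, t} ∉ τ ✗.
  V = {[u]}: π^{-1}(V) = {u} ∈ τ ✓.
  V = {[q], [u]}: π^{-1}(V) = {q, u} ∈ τ ✓.
  V = {[r=t], [u]}: π^{-1}(V) = {r, t, u} ∈ τ ✓.
  V = {[q], [r=t], [u]}: π^{-1}(V) = {q, r, t, u} ∈ τ ✓.
  V = {[s], [u]}: π^{-1}(V) = {s, u} ∈ τ ✓.
  V = {[q], [s], [u]}: π^{-1}(V) = {q, s, u} ∈ τ ✓.
  V = {[r=t], [s], [u]}: π^{-1}(V) = {r, s, t, u} ∈ τ ✓.
  V = {[q], [r=t], [s], [u]}: π^{-1}(V) = {q, r, s, t, u} ∈ τ ✓.
Open sets in the quotient: τ_Q = {{}, {[s]}, {[u]}, {[q], [u]}, {[r=t], [u]}, {[q], [r=t], [u]}, {[s], [u]}, {[q], [s], [u]}, {[r=t], [s], [u]}, {[q], [r=t], [s], [u]}} (10 elements).


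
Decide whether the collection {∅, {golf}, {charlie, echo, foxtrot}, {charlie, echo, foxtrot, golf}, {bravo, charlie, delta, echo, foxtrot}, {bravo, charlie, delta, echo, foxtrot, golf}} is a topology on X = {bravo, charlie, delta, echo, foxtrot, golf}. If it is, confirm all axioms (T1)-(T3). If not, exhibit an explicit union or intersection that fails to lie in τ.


τ IS a topology on X.

Axiom (T1): ∅ ∈ τ? Yes; X ∈ τ? Yes.
Axiom (T2/T3): check pairwise unions and intersections of members of τ.
All pairwise intersections and unions checked — each lies in τ. Therefore τ satisfies (T1), (T2), (T3): it IS a topology on X.


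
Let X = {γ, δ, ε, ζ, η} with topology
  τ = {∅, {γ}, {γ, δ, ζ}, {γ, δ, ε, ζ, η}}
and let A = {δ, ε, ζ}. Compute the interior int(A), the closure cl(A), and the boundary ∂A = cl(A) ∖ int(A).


int(A) = ∅, cl(A) = {δ, ε, ζ, η}, ∂A = {δ, ε, ζ, η}.

Closed sets in (X, τ) are complements of opens:
  closed(X, τ) = {∅, {ε, η}, {δ, ε, ζ, η}, {γ, δ, ε, ζ, η}}.
int(A) = ⋃ {U ∈ τ : U ⊆ A}. Opens contained in A: ∅.
Taking the union of these: int(A) = ∅.
cl(A) = ⋂ {C closed : A ⊆ C}. Closed sets containing A: {δ, ε, ζ, η}, {γ, δ, ε, ζ, η}.
Intersecting these: cl(A) = {δ, ε, ζ, η}.
∂A = cl(A) ∖ int(A) = {δ, ε, ζ, η} ∖ ∅ = {δ, ε, ζ, η}.


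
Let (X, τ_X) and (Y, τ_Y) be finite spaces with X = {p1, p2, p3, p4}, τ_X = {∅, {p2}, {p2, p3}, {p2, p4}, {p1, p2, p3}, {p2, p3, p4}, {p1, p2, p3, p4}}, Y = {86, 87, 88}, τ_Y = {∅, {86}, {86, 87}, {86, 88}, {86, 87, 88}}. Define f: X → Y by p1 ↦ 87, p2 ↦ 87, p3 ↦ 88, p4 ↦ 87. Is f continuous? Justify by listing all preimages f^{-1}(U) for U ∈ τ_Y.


f is NOT continuous.

Compute f^{-1}(U) for each U ∈ τ_Y:
  U = ∅: f^{-1}(U) = ∅ ∈ τ_X ✓.
  U = {86}: f^{-1}(U) = ∅ ∈ τ_X ✓.
  U = {86, 87}: f^{-1}(U) = {p1, p2, p4} ∉ τ_X ✗.
  U = {86, 88}: f^{-1}(U) = {p3} ∉ τ_X ✗.
  U = {86, 87, 88}: f^{-1}(U) = {p1, p2, p3, p4} ∈ τ_X ✓.
Found U = {86, 87} with f^{-1}(U) = {p1, p2, p4} not in τ_X. Therefore f is NOT continuous.


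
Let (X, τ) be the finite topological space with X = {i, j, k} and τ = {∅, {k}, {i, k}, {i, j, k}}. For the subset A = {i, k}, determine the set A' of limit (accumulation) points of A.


A' = {i, j}

For each x ∈ X, list the open sets U ∈ τ with x ∈ U, then check whether U ∩ (A ∖ {x}) ≠ ∅ for every such U.
  x = i: opens ∋ x are {i, k}, {i, j, k}; each meets A ∖ {i}, so x IS a limit point.
  x = j: opens ∋ x are {i, j, k}; each meets A ∖ {j}, so x IS a limit point.
  x = k: open {k} ∋ x has {k} ∩ (A ∖ {k}) = ∅, so x is NOT a limit point.
Collecting: A' = {i, j}.


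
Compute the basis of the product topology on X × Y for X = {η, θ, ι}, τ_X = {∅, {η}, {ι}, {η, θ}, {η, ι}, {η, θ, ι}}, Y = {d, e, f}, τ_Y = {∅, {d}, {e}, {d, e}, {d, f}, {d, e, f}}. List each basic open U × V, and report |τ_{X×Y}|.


Basis B = {∅ × ∅, {η} × {d}, {η} × {e}, {ι} × {d}, {ι} × {e}, {η} × {d, e}, {η} × {d, f}, {η, θ} × {d}, {η, ι} × {d}, {η, θ} × {e}, {η, ι} × {e}, {ι} × {d, e}, {ι} × {d, f}, {η} × {d, e, f}, {η, θ, ι} × {d}, {η, θ, ι} × {e}, {ι} × {d, e, f}, {η, θ} × {d, e}, {η, ι} × {d, e}, {η, θ} × {d, f}, {η, ι} × {d, f}, {η, θ} × {d, e, f}, {η, ι} × {d, e, f}, {η, θ, ι} × {d, e}, {η, θ, ι} × {d, f}, {η, θ, ι} × {d, e, f}}; |τ_{X×Y}| = 108.

Enumerate products U × V with U ∈ τ_X, V ∈ τ_Y (deduplicated):
  ∅ × ∅ = {} (∅)
  {η} × {d} = {(η,d)}
  {η} × {e} = {(η,e)}
  {ι} × {d} = {(ι,d)}
  {ι} × {e} = {(ι,e)}
  {η} × {d, e} = {(η,d), (η,e)}
  {η} × {d, f} = {(η,d), (η,f)}
  {η, θ} × {d} = {(η,d), (θ,d)}
  {η, ι} × {d} = {(η,d), (ι,d)}
  {η, θ} × {e} = {(η,e), (θ,e)}
  {η, ι} × {e} = {(η,e), (ι,e)}
  {ι} × {d, e} = {(ι,d), (ι,e)}
  {ι} × {d, f} = {(ι,d), (ι,f)}
  {η} × {d, e, f} = {(η,d), (η,e), (η,f)}
  {η, θ, ι} × {d} = {(η,d), (θ,d), (ι,d)}
  {η, θ, ι} × {e} = {(η,e), (θ,e), (ι,e)}
  {ι} × {d, e, f} = {(ι,d), (ι,e), (ι,f)}
  {η, θ} × {d, e} = {(η,d), (η,e), (θ,d), (θ,e)}
  {η, ι} × {d, e} = {(η,d), (η,e), (ι,d), (ι,e)}
  {η, θ} × {d, f} = {(η,d), (η,f), (θ,d), (θ,f)}
  {η, ι} × {d, f} = {(η,d), (η,f), (ι,d), (ι,f)}
  {η, θ} × {d, e, f} = {(η,d), (η,e), (η,f), (θ,d), (θ,e), (θ,f)}
  {η, ι} × {d, e, f} = {(η,d), (η,e), (η,f), (ι,d), (ι,e), (ι,f)}
  {η, θ, ι} × {d, e} = {(η,d), (η,e), (θ,d), (θ,e), (ι,d), (ι,e)}
  {η, θ, ι} × {d, f} = {(η,d), (η,f), (θ,d), (θ,f), (ι,d), (ι,f)}
  {η, θ, ι} × {d, e, f} = {(η,d), (η,e), (η,f), (θ,d), (θ,e), (θ,f), (ι,d), (ι,e), (ι,f)}
These 26 distinct sets form the basis B.
Close under arbitrary unions to get τ_{X×Y}; counting gives |τ_{X×Y}| = 108.


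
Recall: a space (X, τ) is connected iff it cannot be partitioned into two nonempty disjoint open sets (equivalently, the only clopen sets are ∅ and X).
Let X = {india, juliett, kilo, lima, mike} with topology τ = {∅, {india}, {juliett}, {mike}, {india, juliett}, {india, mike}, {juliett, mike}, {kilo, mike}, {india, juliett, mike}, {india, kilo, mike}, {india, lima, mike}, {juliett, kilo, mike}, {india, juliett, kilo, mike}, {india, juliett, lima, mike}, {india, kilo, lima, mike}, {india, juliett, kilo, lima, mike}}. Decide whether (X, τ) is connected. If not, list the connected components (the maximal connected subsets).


(X, τ) is disconnected; components = [{juliett}, {india, kilo, lima, mike}].

Find clopen sets (U ∈ τ with X ∖ U ∈ τ):
  U = ∅, X ∖ U = {india, juliett, kilo, lima, mike} — both open, so U is clopen.
  U = {juliett}, X ∖ U = {india, kilo, lima, mike} — both open, so U is clopen.
  U = {india, kilo, lima, mike}, X ∖ U = {juliett} — both open, so U is clopen.
  U = {india, juliett, kilo, lima, mike}, X ∖ U = ∅ — both open, so U is clopen.
Nontrivial clopen(s) exist: e.g. {juliett}. So (X, τ) is disconnected.
Compute connected components by grouping points that agree on all clopens:
  component: {juliett}
  component: {india, kilo, lima, mike}
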